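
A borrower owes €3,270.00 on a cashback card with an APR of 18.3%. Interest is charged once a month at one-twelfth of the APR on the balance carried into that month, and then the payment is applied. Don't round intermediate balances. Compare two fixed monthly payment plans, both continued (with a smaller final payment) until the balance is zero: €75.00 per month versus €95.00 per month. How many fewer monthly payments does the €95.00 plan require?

23 fewer payments

Monthly rate r = 18.3%/12 = 1.525% = 0.01525.
At €75.00/mo: n = ⌈−ln(1 − rB₀/P)/ln(1+r)⌉ = 73 payments (last €18.01); total interest = total paid − €3,270.00 = €2,148.01.
At €95.00/mo: 50 payments (last €16.83); total interest €1,401.83.
Payments saved = 73 − 50 = 23.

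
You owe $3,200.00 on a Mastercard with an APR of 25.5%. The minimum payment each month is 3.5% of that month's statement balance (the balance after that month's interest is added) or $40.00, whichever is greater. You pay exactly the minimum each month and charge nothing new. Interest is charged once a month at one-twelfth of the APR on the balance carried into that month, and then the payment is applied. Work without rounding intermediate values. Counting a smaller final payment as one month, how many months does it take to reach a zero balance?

Monthly rate r = 25.5%/12 = 2.125% = 0.02125.
While 3.5% of the post-interest balance exceeds $40.00, each month B ← (B·(1+r))·(1 − 0.035), i.e. B shrinks by the factor (1+r)·0.965 = 0.98551.
This holds for months 1–72. Entering month 73 the balance is $1,118.47; 3.5% of the post-interest balance is now below $40.00, so the flat $40.00 minimum applies from here.
From month 73 a fixed $40.00 at rate r clears $1,118.47 in 43 more payments. Total: 72 + 43 = 115 months.

115 months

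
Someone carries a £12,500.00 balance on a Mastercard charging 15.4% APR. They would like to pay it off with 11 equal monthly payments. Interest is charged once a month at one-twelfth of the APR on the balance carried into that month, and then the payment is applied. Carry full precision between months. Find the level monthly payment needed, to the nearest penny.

Monthly rate r = 15.4%/12 = 1.28333% = 0.0128333.
Level-payment amortization: P = B₀·r / (1 − (1+r)^(−n)) = 12500.00·0.0128333 / (1 − 1.01283^(−11)).
Denominator 1 − (1+r)^(−11) = 0.130875176.
P = 160.417 / 0.130875176 ≈ 1225.72.

£1,225.72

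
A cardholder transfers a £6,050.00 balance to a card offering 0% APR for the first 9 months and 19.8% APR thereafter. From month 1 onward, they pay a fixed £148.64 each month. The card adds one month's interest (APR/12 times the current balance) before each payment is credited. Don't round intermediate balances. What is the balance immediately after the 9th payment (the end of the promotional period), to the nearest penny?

£4,712.24

Promo months 1–9 at r₀ = 0%/12 = 0; months 10+ at r₁ = 19.8%/12 = 0.0165.
After month 9 (no interest yet): B = £6,050.00 − 9·£148.64 = £4,712.24.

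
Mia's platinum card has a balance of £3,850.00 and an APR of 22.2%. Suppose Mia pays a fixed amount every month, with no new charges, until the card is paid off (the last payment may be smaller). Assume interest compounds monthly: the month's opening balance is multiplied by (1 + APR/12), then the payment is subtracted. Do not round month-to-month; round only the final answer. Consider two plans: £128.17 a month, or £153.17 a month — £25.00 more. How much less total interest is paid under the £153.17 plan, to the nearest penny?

Monthly rate r = 22.2%/12 = 1.85% = 0.0185.
At £128.17/mo: n = ⌈−ln(1 − rB₀/P)/ln(1+r)⌉ = 45 payments (last £33.15); total interest = total paid − £3,850.00 = £1,822.63.
At £153.17/mo: 35 payments (last £18.93); total interest £1,376.71.
Interest saved = £1,822.63 − £1,376.71 = £445.92.

£445.92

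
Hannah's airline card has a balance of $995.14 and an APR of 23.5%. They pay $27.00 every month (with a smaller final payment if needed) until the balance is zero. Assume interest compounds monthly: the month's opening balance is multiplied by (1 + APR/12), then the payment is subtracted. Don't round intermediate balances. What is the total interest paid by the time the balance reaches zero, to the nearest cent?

$785.96

Monthly rate r = 23.5%/12 = 1.95833% = 0.0195833.
Payoff takes n = ⌈−ln(1 − rB₀/P)/ln(1+r)⌉ = ⌈65.966⌉ = 66 payments; the last is $26.10.
Total paid = 65·$27.00 + $26.10 = $1,781.10.
Total interest = total paid − principal = $1,781.10 − $995.14 = $785.96.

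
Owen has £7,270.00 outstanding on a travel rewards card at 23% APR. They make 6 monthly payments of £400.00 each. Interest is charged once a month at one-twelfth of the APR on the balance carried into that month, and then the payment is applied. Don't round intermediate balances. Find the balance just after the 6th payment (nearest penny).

Monthly rate r = 23%/12 = 1.91667% = 0.0191667.
Each month: B ← B·(1+r) − £400.00.
Month 1: interest £139.34; balance after payment £7,009.34.
Month 2: interest £134.35; balance after payment £6,743.69.
Month 3: interest £129.25; balance after payment £6,472.94.
Month 4: interest £124.06; balance after payment £6,197.01.
Month 5: interest £118.78; balance after payment £5,915.78.
Month 6: interest £113.39; balance after payment £5,629.17.

£5,629.17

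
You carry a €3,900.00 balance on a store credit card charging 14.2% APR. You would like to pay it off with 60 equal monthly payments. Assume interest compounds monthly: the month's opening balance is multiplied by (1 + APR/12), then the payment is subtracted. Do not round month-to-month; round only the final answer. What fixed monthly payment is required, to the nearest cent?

€91.15

Monthly rate r = 14.2%/12 = 1.18333% = 0.0118333.
Level-payment amortization: P = B₀·r / (1 − (1+r)^(−n)) = 3900.00·0.0118333 / (1 − 1.01183^(−60)).
Denominator 1 − (1+r)^(−60) = 0.506302361.
P = 46.15 / 0.506302361 ≈ 91.15.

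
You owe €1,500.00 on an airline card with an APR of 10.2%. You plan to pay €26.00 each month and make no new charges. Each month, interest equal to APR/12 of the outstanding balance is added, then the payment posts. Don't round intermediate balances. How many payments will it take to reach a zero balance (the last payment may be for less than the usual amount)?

Monthly rate r = 10.2%/12 = 0.85% = 0.0085.
Recurrence: B ← B·(1+r) − €26.00.
Month 1: interest €12.75; balance after payment €1,486.75.
Month 2: interest €12.64; balance after payment €1,473.39.
Closed form: n = −ln(1 − rB₀/P)/ln(1+r) = −ln(0.50962)/ln(1.0085) ≈ 79.642, so the balance reaches zero during payment 80.

80 months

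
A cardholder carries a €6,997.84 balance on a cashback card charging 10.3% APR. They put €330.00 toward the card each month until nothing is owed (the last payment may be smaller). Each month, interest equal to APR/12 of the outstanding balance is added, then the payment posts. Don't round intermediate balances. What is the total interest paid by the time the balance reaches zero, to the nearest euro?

Monthly rate r = 10.3%/12 = 0.858333% = 0.00858333.
Payoff takes n = ⌈−ln(1 − rB₀/P)/ln(1+r)⌉ = ⌈23.507⌉ = 24 payments; the last is €167.79.
Total paid = 23·€330.00 + €167.79 = €7,757.79.
Total interest = total paid − principal = €7,757.79 − €6,997.84 = €759.95.

€760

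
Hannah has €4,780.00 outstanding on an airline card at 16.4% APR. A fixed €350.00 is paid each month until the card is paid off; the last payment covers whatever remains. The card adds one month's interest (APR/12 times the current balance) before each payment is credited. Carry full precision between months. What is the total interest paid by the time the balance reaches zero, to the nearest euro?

Monthly rate r = 16.4%/12 = 1.36667% = 0.0136667.
Payoff takes n = ⌈−ln(1 − rB₀/P)/ln(1+r)⌉ = ⌈15.219⌉ = 16 payments; the last is €77.22.
Total paid = 15·€350.00 + €77.22 = €5,327.22.
Total interest = total paid − principal = €5,327.22 − €4,780.00 = €547.22.

€547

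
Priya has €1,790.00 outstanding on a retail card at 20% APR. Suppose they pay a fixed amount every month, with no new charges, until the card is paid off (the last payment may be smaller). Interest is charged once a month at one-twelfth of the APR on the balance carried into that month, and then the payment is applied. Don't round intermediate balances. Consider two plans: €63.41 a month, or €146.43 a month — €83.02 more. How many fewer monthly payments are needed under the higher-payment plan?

25 fewer payments

Monthly rate r = 20%/12 = 1.66667% = 0.0166667.
At €63.41/mo: n = ⌈−ln(1 − rB₀/P)/ln(1+r)⌉ = 39 payments (last €29.58); total interest = total paid − €1,790.00 = €649.16.
At €146.43/mo: 14 payments (last €114.89); total interest €228.48.
Payments saved = 39 − 14 = 25.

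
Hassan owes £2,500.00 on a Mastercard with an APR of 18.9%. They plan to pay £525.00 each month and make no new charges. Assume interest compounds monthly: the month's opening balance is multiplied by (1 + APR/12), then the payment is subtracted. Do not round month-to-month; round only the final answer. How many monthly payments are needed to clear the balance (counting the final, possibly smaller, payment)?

Monthly rate r = 18.9%/12 = 1.575% = 0.01575.
Recurrence: B ← B·(1+r) − £525.00.
Month 1: interest £39.38; balance after payment £2,014.38.
Month 2: interest £31.73; balance after payment £1,521.10.
Month 3: interest £23.96; balance after payment £1,020.06.
Month 4: interest £16.07; balance after payment £511.12.
Month 5: interest £8.05; balance after payment £0.00.

5 months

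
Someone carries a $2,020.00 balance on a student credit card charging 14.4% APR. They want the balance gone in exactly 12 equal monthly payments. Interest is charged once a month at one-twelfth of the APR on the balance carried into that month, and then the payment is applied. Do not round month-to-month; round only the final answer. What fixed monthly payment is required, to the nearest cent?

$181.75

Monthly rate r = 14.4%/12 = 1.2% = 0.012.
Level-payment amortization: P = B₀·r / (1 − (1+r)^(−n)) = 2020.00·0.012 / (1 − 1.012^(−12)).
Denominator 1 − (1+r)^(−12) = 0.133369738.
P = 24.24 / 0.133369738 ≈ 181.75.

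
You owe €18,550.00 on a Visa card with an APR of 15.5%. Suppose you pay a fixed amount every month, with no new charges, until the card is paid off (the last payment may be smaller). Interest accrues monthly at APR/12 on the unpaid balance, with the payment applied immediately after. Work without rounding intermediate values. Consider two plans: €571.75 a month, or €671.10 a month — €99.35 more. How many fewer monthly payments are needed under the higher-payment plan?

8 fewer payments

Monthly rate r = 15.5%/12 = 1.29167% = 0.0129167.
At €571.75/mo: n = ⌈−ln(1 − rB₀/P)/ln(1+r)⌉ = 43 payments (last €183.52); total interest = total paid − €18,550.00 = €5,647.02.
At €671.10/mo: 35 payments (last €278.49); total interest €4,545.89.
Payments saved = 43 − 35 = 8.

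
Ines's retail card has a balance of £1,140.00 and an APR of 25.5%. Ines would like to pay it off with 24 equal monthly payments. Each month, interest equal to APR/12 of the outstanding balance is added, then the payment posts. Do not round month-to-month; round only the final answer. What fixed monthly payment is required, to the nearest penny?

Monthly rate r = 25.5%/12 = 2.125% = 0.02125.
Level-payment amortization: P = B₀·r / (1 − (1+r)^(−n)) = 1140.00·0.02125 / (1 − 1.02125^(−24)).
Denominator 1 − (1+r)^(−24) = 0.396287274.
P = 24.225 / 0.396287274 ≈ 61.13.

£61.13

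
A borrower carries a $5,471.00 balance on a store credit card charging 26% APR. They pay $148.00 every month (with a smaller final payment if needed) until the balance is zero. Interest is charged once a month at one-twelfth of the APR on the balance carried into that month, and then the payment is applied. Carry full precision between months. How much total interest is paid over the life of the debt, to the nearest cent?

Monthly rate r = 26%/12 = 2.16667% = 0.0216667.
Payoff takes n = ⌈−ln(1 − rB₀/P)/ln(1+r)⌉ = ⌈75.302⌉ = 76 payments; the last is $45.05.
Total paid = 75·$148.00 + $45.05 = $11,145.05.
Total interest = total paid − principal = $11,145.05 − $5,471.00 = $5,674.05.

$5,674.05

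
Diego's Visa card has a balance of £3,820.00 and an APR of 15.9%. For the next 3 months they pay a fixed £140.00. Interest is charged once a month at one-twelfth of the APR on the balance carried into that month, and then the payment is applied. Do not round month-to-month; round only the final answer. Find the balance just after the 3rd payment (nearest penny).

Monthly rate r = 15.9%/12 = 1.325% = 0.01325.
Each month: B ← B·(1+r) − £140.00.
Month 1: interest £50.62; balance after payment £3,730.61.
Month 2: interest £49.43; balance after payment £3,640.05.
Month 3: interest £48.23; balance after payment £3,548.28.

£3,548.28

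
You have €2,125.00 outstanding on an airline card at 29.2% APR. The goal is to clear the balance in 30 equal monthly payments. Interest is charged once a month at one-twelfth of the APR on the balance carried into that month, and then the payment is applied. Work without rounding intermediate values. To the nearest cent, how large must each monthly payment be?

€100.63

Monthly rate r = 29.2%/12 = 2.43333% = 0.0243333.
Level-payment amortization: P = B₀·r / (1 − (1+r)^(−n)) = 2125.00·0.0243333 / (1 − 1.02433^(−30)).
Denominator 1 − (1+r)^(−30) = 0.513860585.
P = 51.7083 / 0.513860585 ≈ 100.63.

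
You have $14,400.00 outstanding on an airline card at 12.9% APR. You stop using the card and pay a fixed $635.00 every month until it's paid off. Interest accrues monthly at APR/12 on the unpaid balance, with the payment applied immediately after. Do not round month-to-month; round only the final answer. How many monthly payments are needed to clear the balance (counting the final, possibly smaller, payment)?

27 months

Monthly rate r = 12.9%/12 = 1.075% = 0.01075.
Recurrence: B ← B·(1+r) − $635.00.
Month 1: interest $154.80; balance after payment $13,919.80.
Month 2: interest $149.64; balance after payment $13,434.44.
Closed form: n = −ln(1 − rB₀/P)/ln(1+r) = −ln(0.75622)/ln(1.01075) ≈ 26.132, so the balance reaches zero during payment 27.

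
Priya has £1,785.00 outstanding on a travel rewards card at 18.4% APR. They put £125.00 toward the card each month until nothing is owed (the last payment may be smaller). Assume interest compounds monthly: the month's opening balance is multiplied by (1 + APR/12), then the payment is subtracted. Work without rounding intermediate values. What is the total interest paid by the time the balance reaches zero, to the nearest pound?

Monthly rate r = 18.4%/12 = 1.53333% = 0.0153333.
Payoff takes n = ⌈−ln(1 − rB₀/P)/ln(1+r)⌉ = ⌈16.240⌉ = 17 payments; the last is £30.22.
Total paid = 16·£125.00 + £30.22 = £2,030.22.
Total interest = total paid − principal = £2,030.22 − £1,785.00 = £245.22.

£245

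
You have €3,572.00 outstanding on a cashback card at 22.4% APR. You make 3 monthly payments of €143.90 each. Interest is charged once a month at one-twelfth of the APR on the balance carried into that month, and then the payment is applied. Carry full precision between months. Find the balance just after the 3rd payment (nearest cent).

€3,335.98

Monthly rate r = 22.4%/12 = 1.86667% = 0.0186667.
Each month: B ← B·(1+r) − €143.90.
Month 1: interest €66.68; balance after payment €3,494.78.
Month 2: interest €65.24; balance after payment €3,416.11.
Month 3: interest €63.77; balance after payment €3,335.98.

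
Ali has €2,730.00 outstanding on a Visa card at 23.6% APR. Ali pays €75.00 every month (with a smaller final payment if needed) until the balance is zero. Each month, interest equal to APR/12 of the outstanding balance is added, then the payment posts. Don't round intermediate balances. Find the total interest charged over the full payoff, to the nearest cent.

€2,115.85

Monthly rate r = 23.6%/12 = 1.96667% = 0.0196667.
Payoff takes n = ⌈−ln(1 − rB₀/P)/ln(1+r)⌉ = ⌈64.609⌉ = 65 payments; the last is €45.85.
Total paid = 64·€75.00 + €45.85 = €4,845.85.
Total interest = total paid − principal = €4,845.85 − €2,730.00 = €2,115.85.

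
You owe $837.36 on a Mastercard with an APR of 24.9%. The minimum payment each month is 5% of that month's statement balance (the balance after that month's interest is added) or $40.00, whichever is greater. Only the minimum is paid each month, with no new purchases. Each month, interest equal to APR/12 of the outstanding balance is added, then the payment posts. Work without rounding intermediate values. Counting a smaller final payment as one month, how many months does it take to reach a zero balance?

Monthly rate r = 24.9%/12 = 2.075% = 0.02075.
While 5% of the post-interest balance exceeds $40.00, each month B ← (B·(1+r))·(1 − 0.05), i.e. B shrinks by the factor (1+r)·0.95 = 0.96971.
This holds for months 1–3. Entering month 4 the balance is $763.56; 5% of the post-interest balance is now below $40.00, so the flat $40.00 minimum applies from here.
From month 4 a fixed $40.00 at rate r clears $763.56 in 25 more payments. Total: 3 + 25 = 28 months.

28 months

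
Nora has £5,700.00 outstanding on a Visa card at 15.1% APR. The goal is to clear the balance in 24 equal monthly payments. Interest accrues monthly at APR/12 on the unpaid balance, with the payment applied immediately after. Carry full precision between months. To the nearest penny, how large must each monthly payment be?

Monthly rate r = 15.1%/12 = 1.25833% = 0.0125833.
Level-payment amortization: P = B₀·r / (1 − (1+r)^(−n)) = 5700.00·0.0125833 / (1 − 1.01258^(−24)).
Denominator 1 − (1+r)^(−24) = 0.259267492.
P = 71.725 / 0.259267492 ≈ 276.64.

£276.64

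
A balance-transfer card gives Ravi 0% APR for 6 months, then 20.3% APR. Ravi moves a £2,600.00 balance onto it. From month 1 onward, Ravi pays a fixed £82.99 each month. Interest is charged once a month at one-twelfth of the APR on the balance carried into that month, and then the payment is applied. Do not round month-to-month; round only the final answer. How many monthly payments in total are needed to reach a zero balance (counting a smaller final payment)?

40 payments

Promo months 1–6 at r₀ = 0%/12 = 0; months 7+ at r₁ = 20.3%/12 = 0.0169167.
After month 6 (no interest yet): B = £2,600.00 − 6·£82.99 = £2,102.06.
Then at r₁ with £82.99/mo: n₂ = −ln(1 − r₁·B/P)/ln(1+r₁) ≈ 33.35 → 34 more payments.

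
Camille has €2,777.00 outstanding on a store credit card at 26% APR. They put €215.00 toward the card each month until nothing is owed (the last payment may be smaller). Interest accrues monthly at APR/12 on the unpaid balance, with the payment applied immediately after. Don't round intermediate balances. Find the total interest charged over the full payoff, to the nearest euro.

Monthly rate r = 26%/12 = 2.16667% = 0.0216667.
Payoff takes n = ⌈−ln(1 − rB₀/P)/ln(1+r)⌉ = ⌈15.316⌉ = 16 payments; the last is €68.41.
Total paid = 15·€215.00 + €68.41 = €3,293.41.
Total interest = total paid − principal = €3,293.41 − €2,777.00 = €516.41.

€516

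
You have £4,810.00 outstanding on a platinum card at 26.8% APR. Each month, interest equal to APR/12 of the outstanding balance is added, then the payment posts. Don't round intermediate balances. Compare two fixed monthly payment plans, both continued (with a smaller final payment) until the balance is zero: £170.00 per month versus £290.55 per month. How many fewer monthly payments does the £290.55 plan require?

Monthly rate r = 26.8%/12 = 2.23333% = 0.0223333.
At £170.00/mo: n = ⌈−ln(1 − rB₀/P)/ln(1+r)⌉ = 46 payments (last £42.41); total interest = total paid − £4,810.00 = £2,882.41.
At £290.55/mo: 21 payments (last £261.35); total interest £1,262.35.
Payments saved = 46 − 21 = 25.

25 fewer payments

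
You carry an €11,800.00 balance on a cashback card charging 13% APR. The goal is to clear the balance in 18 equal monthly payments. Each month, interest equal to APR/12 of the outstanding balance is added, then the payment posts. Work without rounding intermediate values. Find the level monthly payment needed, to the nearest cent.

Monthly rate r = 13%/12 = 1.08333% = 0.0108333.
Level-payment amortization: P = B₀·r / (1 − (1+r)^(−n)) = 11800.00·0.0108333 / (1 − 1.01083^(−18)).
Denominator 1 − (1+r)^(−18) = 0.176301997.
P = 127.833 / 0.176301997 ≈ 725.08.

€725.08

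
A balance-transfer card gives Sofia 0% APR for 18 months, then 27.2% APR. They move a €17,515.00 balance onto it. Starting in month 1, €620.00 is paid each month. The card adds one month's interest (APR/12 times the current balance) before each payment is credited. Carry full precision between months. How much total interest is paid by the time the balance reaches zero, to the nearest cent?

€959.89

Promo months 1–18 at r₀ = 0%/12 = 0; months 19+ at r₁ = 27.2%/12 = 0.0226667.
After month 18 (no interest yet): B = €17,515.00 − 18·€620.00 = €6,355.00.
Then at r₁ with €620.00/mo: n₂ = −ln(1 − r₁·B/P)/ln(1+r₁) ≈ 11.80 → 12 more payments.
Total paid = 29·€620.00 + €494.89 = €18,474.89; interest = €18,474.89 − €17,515.00 = €959.89.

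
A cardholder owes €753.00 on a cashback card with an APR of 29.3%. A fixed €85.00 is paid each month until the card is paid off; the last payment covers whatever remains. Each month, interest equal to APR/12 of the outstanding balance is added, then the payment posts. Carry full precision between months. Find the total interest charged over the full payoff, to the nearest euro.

Monthly rate r = 29.3%/12 = 2.44167% = 0.0244167.
Payoff takes n = ⌈−ln(1 − rB₀/P)/ln(1+r)⌉ = ⌈10.104⌉ = 11 payments; the last is €8.90.
Total paid = 10·€85.00 + €8.90 = €858.90.
Total interest = total paid − principal = €858.90 − €753.00 = €105.90.

€106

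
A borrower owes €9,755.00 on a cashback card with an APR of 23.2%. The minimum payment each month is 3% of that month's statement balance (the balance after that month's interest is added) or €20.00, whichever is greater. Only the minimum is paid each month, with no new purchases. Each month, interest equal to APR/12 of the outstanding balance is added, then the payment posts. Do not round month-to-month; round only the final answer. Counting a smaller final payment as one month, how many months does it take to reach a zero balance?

292 months

Monthly rate r = 23.2%/12 = 1.93333% = 0.0193333.
While 3% of the post-interest balance exceeds €20.00, each month B ← (B·(1+r))·(1 − 0.03), i.e. B shrinks by the factor (1+r)·0.97 = 0.98875.
This holds for months 1–239. Entering month 240 the balance is €653.51; 3% of the post-interest balance is now below €20.00, so the flat €20.00 minimum applies from here.
From month 240 a fixed €20.00 at rate r clears €653.51 in 53 more payments. Total: 239 + 53 = 292 months.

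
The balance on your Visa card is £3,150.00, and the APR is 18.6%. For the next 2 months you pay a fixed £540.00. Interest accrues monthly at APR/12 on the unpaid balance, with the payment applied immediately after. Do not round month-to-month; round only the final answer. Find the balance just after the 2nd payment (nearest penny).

Monthly rate r = 18.6%/12 = 1.55% = 0.0155.
Each month: B ← B·(1+r) − £540.00.
Month 1: interest £48.83; balance after payment £2,658.82.
Month 2: interest £41.21; balance after payment £2,160.04.

£2,160.04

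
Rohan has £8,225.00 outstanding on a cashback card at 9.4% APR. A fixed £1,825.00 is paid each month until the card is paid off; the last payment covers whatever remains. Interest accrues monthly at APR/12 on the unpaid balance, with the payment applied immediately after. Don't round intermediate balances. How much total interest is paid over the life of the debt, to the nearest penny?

Monthly rate r = 9.4%/12 = 0.783333% = 0.00783333.
Payoff takes n = ⌈−ln(1 − rB₀/P)/ln(1+r)⌉ = ⌈4.606⌉ = 5 payments; the last is £1,108.15.
Total paid = 4·£1,825.00 + £1,108.15 = £8,408.15.
Total interest = total paid − principal = £8,408.15 − £8,225.00 = £183.15.

£183.15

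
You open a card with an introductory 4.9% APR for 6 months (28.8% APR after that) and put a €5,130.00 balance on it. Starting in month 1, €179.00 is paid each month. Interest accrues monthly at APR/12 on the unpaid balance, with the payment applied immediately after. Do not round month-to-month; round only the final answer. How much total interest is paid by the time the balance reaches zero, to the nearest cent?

€2,130.02

Promo months 1–6 at r₀ = 4.9%/12 = 0.00408333; months 7+ at r₁ = 28.8%/12 = 0.024.
After month 6: iterate B ← B·(1+r₀) − €179.00 for 6 months → €4,171.95.
Then at r₁ with €179.00/mo: n₂ = −ln(1 − r₁·B/P)/ln(1+r₁) ≈ 34.56 → 35 more payments.
Total paid = 40·€179.00 + €100.02 = €7,260.02; interest = €7,260.02 − €5,130.00 = €2,130.02.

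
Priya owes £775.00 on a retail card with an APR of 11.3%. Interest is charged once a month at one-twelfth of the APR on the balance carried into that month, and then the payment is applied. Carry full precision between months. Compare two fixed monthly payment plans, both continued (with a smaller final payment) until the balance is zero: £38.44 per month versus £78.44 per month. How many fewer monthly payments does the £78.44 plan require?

Monthly rate r = 11.3%/12 = 0.941667% = 0.00941667.
At £38.44/mo: n = ⌈−ln(1 − rB₀/P)/ln(1+r)⌉ = 23 payments (last £17.85); total interest = total paid − £775.00 = £88.53.
At £78.44/mo: 11 payments (last £32.97); total interest £42.37.
Payments saved = 23 − 11 = 12.

12 fewer payments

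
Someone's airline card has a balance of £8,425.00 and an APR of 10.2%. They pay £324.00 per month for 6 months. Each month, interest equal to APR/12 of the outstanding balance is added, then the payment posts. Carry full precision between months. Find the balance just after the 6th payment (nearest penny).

£6,878.13

Monthly rate r = 10.2%/12 = 0.85% = 0.0085.
Each month: B ← B·(1+r) − £324.00.
Month 1: interest £71.61; balance after payment £8,172.61.
Month 2: interest £69.47; balance after payment £7,918.08.
Month 3: interest £67.30; balance after payment £7,661.38.
Month 4: interest £65.12; balance after payment £7,402.51.
Month 5: interest £62.92; balance after payment £7,141.43.
Month 6: interest £60.70; balance after payment £6,878.13.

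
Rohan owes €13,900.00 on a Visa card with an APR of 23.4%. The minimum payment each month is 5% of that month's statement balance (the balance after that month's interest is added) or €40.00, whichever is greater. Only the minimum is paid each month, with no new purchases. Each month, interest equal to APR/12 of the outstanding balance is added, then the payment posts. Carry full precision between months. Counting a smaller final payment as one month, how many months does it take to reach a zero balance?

Monthly rate r = 23.4%/12 = 1.95% = 0.0195.
While 5% of the post-interest balance exceeds €40.00, each month B ← (B·(1+r))·(1 − 0.05), i.e. B shrinks by the factor (1+r)·0.95 = 0.96852.
This holds for months 1–90. Entering month 91 the balance is €781.61; 5% of the post-interest balance is now below €40.00, so the flat €40.00 minimum applies from here.
From month 91 a fixed €40.00 at rate r clears €781.61 in 25 more payments. Total: 90 + 25 = 115 months.

115 months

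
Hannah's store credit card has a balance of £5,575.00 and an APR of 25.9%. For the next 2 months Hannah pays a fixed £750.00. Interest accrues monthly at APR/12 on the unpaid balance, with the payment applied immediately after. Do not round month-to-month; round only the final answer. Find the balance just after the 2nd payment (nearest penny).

Monthly rate r = 25.9%/12 = 2.15833% = 0.0215833.
Each month: B ← B·(1+r) − £750.00.
Month 1: interest £120.33; balance after payment £4,945.33.
Month 2: interest £106.74; balance after payment £4,302.06.

£4,302.06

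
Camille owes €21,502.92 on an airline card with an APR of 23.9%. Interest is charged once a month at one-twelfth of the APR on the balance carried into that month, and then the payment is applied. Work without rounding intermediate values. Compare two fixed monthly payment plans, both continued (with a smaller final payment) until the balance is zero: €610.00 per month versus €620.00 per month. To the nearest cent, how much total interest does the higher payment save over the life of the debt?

Monthly rate r = 23.9%/12 = 1.99167% = 0.0199167.
At €610.00/mo: n = ⌈−ln(1 − rB₀/P)/ln(1+r)⌉ = 62 payments (last €247.08); total interest = total paid − €21,502.92 = €15,954.16.
At €620.00/mo: 60 payments (last €318.38); total interest €15,395.46.
Interest saved = €15,954.16 − €15,395.46 = €558.70.

€558.70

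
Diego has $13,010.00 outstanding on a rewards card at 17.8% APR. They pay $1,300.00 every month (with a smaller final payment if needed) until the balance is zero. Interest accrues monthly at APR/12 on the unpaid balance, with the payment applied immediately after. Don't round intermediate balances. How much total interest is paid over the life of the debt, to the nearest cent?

$1,178.25

Monthly rate r = 17.8%/12 = 1.48333% = 0.0148333.
Payoff takes n = ⌈−ln(1 − rB₀/P)/ln(1+r)⌉ = ⌈10.913⌉ = 11 payments; the last is $1,188.25.
Total paid = 10·$1,300.00 + $1,188.25 = $14,188.25.
Total interest = total paid − principal = $14,188.25 − $13,010.00 = $1,178.25.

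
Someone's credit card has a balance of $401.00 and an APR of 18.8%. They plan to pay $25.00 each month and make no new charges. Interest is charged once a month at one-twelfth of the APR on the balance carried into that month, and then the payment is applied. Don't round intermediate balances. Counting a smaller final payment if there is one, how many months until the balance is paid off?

Monthly rate r = 18.8%/12 = 1.56667% = 0.0156667.
Recurrence: B ← B·(1+r) − $25.00.
Month 1: interest $6.28; balance after payment $382.28.
Month 2: interest $5.99; balance after payment $363.27.
Closed form: n = −ln(1 − rB₀/P)/ln(1+r) = −ln(0.74871)/ln(1.01567) ≈ 18.617, so the balance reaches zero during payment 19.

19 payments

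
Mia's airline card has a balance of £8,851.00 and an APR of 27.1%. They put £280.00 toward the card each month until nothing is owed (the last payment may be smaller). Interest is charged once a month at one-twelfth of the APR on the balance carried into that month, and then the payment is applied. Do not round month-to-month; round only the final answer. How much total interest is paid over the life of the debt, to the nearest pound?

Monthly rate r = 27.1%/12 = 2.25833% = 0.0225833.
Payoff takes n = ⌈−ln(1 − rB₀/P)/ln(1+r)⌉ = ⌈56.033⌉ = 57 payments; the last is £9.25.
Total paid = 56·£280.00 + £9.25 = £15,689.25.
Total interest = total paid − principal = £15,689.25 − £8,851.00 = £6,838.25.

£6,838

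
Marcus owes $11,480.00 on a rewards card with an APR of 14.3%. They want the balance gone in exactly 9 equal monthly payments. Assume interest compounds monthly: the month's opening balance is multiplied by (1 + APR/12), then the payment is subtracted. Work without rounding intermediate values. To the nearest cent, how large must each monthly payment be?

$1,352.76

Monthly rate r = 14.3%/12 = 1.19167% = 0.0119167.
Level-payment amortization: P = B₀·r / (1 − (1+r)^(−n)) = 11480.00·0.0119167 / (1 − 1.01192^(−9)).
Denominator 1 − (1+r)^(−9) = 0.101129227.
P = 136.803 / 0.101129227 ≈ 1352.76.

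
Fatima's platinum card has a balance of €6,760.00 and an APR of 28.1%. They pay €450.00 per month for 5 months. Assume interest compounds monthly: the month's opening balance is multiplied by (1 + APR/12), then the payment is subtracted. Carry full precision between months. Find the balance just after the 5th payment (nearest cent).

€5,231.56

Monthly rate r = 28.1%/12 = 2.34167% = 0.0234167.
Each month: B ← B·(1+r) − €450.00.
Month 1: interest €158.30; balance after payment €6,468.30.
Month 2: interest €151.47; balance after payment €6,169.76.
Month 3: interest €144.48; balance after payment €5,864.24.
Month 4: interest €137.32; balance after payment €5,551.56.
Month 5: interest €130.00; balance after payment €5,231.56.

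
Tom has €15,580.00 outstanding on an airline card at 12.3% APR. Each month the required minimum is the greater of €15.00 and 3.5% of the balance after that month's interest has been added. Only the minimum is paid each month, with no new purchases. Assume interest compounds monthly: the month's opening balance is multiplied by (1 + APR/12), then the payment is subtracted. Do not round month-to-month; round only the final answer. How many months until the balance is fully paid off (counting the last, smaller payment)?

176 months

Monthly rate r = 12.3%/12 = 1.025% = 0.01025.
While 3.5% of the post-interest balance exceeds €15.00, each month B ← (B·(1+r))·(1 − 0.035), i.e. B shrinks by the factor (1+r)·0.965 = 0.97489.
This holds for months 1–142. Entering month 143 the balance is €421.06; 3.5% of the post-interest balance is now below €15.00, so the flat €15.00 minimum applies from here.
From month 143 a fixed €15.00 at rate r clears €421.06 in 34 more payments. Total: 142 + 34 = 176 months.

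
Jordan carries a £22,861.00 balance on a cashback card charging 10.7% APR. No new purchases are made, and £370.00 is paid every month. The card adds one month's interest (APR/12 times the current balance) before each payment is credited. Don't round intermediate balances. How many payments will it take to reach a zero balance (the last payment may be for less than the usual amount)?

91 months

Monthly rate r = 10.7%/12 = 0.891667% = 0.00891667.
Recurrence: B ← B·(1+r) − £370.00.
Month 1: interest £203.84; balance after payment £22,694.84.
Month 2: interest £202.36; balance after payment £22,527.21.
Closed form: n = −ln(1 − rB₀/P)/ln(1+r) = −ln(0.44907)/ln(1.00892) ≈ 90.184, so the balance reaches zero during payment 91.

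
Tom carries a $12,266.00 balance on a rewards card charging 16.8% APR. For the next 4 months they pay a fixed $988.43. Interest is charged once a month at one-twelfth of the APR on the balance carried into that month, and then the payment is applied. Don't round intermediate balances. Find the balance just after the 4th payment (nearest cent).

Monthly rate r = 16.8%/12 = 1.4% = 0.014.
Each month: B ← B·(1+r) − $988.43.
Month 1: interest $171.72; balance after payment $11,449.29.
Month 2: interest $160.29; balance after payment $10,621.15.
Month 3: interest $148.70; balance after payment $9,781.42.
Month 4: interest $136.94; balance after payment $8,929.93.

$8,929.93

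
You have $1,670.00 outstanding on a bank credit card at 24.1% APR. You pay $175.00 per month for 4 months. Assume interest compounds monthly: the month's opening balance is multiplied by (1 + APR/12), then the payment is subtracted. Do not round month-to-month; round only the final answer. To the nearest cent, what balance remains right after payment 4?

$1,086.88

Monthly rate r = 24.1%/12 = 2.00833% = 0.0200833.
Each month: B ← B·(1+r) − $175.00.
Month 1: interest $33.54; balance after payment $1,528.54.
Month 2: interest $30.70; balance after payment $1,384.24.
Month 3: interest $27.80; balance after payment $1,237.04.
Month 4: interest $24.84; balance after payment $1,086.88.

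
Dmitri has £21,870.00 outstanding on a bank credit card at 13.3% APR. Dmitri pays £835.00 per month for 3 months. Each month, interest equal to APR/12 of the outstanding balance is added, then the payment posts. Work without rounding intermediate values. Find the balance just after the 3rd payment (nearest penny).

£20,072.40

Monthly rate r = 13.3%/12 = 1.10833% = 0.0110833.
Each month: B ← B·(1+r) − £835.00.
Month 1: interest £242.39; balance after payment £21,277.39.
Month 2: interest £235.82; balance after payment £20,678.22.
Month 3: interest £229.18; balance after payment £20,072.40.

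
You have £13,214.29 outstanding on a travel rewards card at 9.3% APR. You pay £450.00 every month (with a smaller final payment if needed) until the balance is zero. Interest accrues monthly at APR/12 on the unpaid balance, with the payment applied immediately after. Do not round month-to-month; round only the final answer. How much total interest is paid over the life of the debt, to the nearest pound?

£1,838

Monthly rate r = 9.3%/12 = 0.775% = 0.00775.
Payoff takes n = ⌈−ln(1 − rB₀/P)/ln(1+r)⌉ = ⌈33.448⌉ = 34 payments; the last is £202.23.
Total paid = 33·£450.00 + £202.23 = £15,052.23.
Total interest = total paid − principal = £15,052.23 − £13,214.29 = £1,837.94.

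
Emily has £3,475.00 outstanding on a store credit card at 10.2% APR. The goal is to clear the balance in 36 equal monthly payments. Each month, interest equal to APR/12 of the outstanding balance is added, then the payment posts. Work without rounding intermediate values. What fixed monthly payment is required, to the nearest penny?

£112.46

Monthly rate r = 10.2%/12 = 0.85% = 0.0085.
Level-payment amortization: P = B₀·r / (1 − (1+r)^(−n)) = 3475.00·0.0085 / (1 − 1.0085^(−36)).
Denominator 1 − (1+r)^(−36) = 0.262660486.
P = 29.5375 / 0.262660486 ≈ 112.46.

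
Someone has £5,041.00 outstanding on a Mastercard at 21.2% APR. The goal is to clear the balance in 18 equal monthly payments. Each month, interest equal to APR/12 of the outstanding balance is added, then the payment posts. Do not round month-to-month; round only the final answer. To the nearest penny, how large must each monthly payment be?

Monthly rate r = 21.2%/12 = 1.76667% = 0.0176667.
Level-payment amortization: P = B₀·r / (1 − (1+r)^(−n)) = 5041.00·0.0176667 / (1 − 1.01767^(−18)).
Denominator 1 − (1+r)^(−18) = 0.270374326.
P = 89.0577 / 0.270374326 ≈ 329.39.

£329.39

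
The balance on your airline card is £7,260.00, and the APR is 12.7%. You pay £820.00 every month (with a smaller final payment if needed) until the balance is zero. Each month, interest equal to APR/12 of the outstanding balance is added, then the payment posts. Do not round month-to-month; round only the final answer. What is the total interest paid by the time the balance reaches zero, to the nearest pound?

Monthly rate r = 12.7%/12 = 1.05833% = 0.0105833.
Payoff takes n = ⌈−ln(1 − rB₀/P)/ln(1+r)⌉ = ⌈9.345⌉ = 10 payments; the last is £284.24.
Total paid = 9·£820.00 + £284.24 = £7,664.24.
Total interest = total paid − principal = £7,664.24 − £7,260.00 = £404.24.

£404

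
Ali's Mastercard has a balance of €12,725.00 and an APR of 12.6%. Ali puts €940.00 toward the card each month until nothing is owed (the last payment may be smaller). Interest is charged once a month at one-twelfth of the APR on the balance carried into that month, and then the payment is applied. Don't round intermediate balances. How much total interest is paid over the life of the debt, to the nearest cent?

€1,073.39

Monthly rate r = 12.6%/12 = 1.05% = 0.0105.
Payoff takes n = ⌈−ln(1 − rB₀/P)/ln(1+r)⌉ = ⌈14.678⌉ = 15 payments; the last is €638.39.
Total paid = 14·€940.00 + €638.39 = €13,798.39.
Total interest = total paid − principal = €13,798.39 − €12,725.00 = €1,073.39.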